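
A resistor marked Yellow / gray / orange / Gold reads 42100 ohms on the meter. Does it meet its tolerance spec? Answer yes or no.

no

Yellow → 4 (first significant figure)
Grey → 8 (second significant figure)
Orange → ×10^3 multiplier
Gold → ±5% tolerance
48 × 1000 = 48000 Ω
Allowed range: 45600 Ω to 50400 Ω.
42100 ohms lies outside that range.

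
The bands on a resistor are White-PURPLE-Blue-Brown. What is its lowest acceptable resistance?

96030000 Ω

White → 9 (first significant figure)
Violet → 7 (second significant figure)
Blue → ×10^6 multiplier
Brown → ±1% tolerance
97 × 1000000 = 97000000 Ω
Lowest = 97000000 × (1 − 1/100) = 96030000 Ω.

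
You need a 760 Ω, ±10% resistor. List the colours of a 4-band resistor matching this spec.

violet, blue, brown, silver

760 Ω = 76 × 10^1.
7 → violet
6 → blue
Multiplier 10^1 → brown.
±10% tolerance → silver.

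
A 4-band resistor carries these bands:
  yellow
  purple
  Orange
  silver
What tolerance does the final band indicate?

The last band, silver, is the tolerance band.
Silver corresponds to ±10%.

±10%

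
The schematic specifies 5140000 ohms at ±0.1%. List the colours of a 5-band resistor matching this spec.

green, brown, yellow, yellow, violet

5140000 Ω = 514 × 10^4.
5 → green
1 → brown
4 → yellow
Multiplier 10^4 → yellow.
±0.1% tolerance → violet.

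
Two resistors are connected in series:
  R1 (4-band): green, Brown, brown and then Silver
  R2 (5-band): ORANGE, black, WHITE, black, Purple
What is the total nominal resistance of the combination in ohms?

R1: green, brown → 51; brown ×10 → 510 Ω.
R2: orange, black, white → 309; black ×1 → 309 Ω.
Series: 510 + 309 = 819 Ω.

819 Ω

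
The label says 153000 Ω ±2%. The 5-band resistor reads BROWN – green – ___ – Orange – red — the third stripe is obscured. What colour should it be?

orange

153000 Ω = 153 × 10^3.
The third band gives digit 3 of the significand, and 3 is orange.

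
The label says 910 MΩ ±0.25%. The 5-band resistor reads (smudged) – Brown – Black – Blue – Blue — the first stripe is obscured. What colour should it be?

white

910000000 Ω = 910 × 10^6.
The first band gives digit 9 of the significand, and 9 is white.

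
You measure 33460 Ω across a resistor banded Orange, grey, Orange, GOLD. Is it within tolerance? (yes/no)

no

Orange → 3 (first significant figure)
Grey → 8 (second significant figure)
Orange → ×10^3 multiplier
Gold → ±5% tolerance
38 × 1000 = 38000 Ω
Allowed range: 36100 Ω to 39900 Ω.
33460 Ω lies outside that range.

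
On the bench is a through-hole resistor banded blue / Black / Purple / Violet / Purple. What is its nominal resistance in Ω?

6070000000 Ω

Blue → 6 (first significant figure)
Black → 0 (second significant figure)
Violet → 7 (third significant figure)
Violet → ×10^7 multiplier
607 × 10000000 = 6070000000 Ω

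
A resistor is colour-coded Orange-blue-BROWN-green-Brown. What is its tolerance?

The last band, brown, is the tolerance band.
Brown corresponds to ±1%.

±1%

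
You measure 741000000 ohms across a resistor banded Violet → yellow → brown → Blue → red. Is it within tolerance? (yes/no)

Violet → 7 (first significant figure)
Yellow → 4 (second significant figure)
Brown → 1 (third significant figure)
Blue → ×10^6 multiplier
Red → ±2% tolerance
741 × 1000000 = 741000000 Ω
Allowed range: 726180000 Ω to 755820000 Ω.
741000000 ohms lies inside that range.

yes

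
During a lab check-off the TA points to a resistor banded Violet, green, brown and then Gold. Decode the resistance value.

750 Ω

Violet → 7 (first significant figure)
Green → 5 (second significant figure)
Brown → ×10 multiplier
75 × 10 = 750 Ω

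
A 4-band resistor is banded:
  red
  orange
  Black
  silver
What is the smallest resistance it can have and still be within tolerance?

Red → 2 (first significant figure)
Orange → 3 (second significant figure)
Black → ×1 multiplier
Silver → ±10% tolerance
23 × 1 = 23 Ω
Smallest = 23 × (1 − 10/100) = 20.7 Ω.

20.7 Ω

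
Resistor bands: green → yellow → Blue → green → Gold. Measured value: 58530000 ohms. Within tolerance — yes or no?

no

Green → 5 (first significant figure)
Yellow → 4 (second significant figure)
Blue → 6 (third significant figure)
Green → ×10^5 multiplier
Gold → ±5% tolerance
546 × 100000 = 54600000 Ω
Allowed range: 51870000 Ω to 57330000 Ω.
58530000 ohms lies outside that range.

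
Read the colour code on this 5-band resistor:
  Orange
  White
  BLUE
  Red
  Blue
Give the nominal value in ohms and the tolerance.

39600 Ω ±0.25%

Orange → 3 (first significant figure)
White → 9 (second significant figure)
Blue → 6 (third significant figure)
Red → ×10^2 multiplier
Blue → ±0.25% tolerance
396 × 100 = 39600 Ω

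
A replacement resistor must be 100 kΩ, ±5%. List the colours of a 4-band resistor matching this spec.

brown, black, yellow, gold

100000 Ω = 10 × 10^4.
1 → brown
0 → black
Multiplier 10^4 → yellow.
±5% tolerance → gold.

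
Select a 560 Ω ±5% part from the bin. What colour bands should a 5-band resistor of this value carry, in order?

green, blue, black, black, gold

560 Ω = 560 × 10^0.
5 → green
6 → blue
0 → black
Multiplier 10^0 → black.
±5% tolerance → gold.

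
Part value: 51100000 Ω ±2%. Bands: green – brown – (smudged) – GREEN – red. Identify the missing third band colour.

51100000 Ω = 511 × 10^5.
The third band gives digit 1 of the significand, and 1 is brown.

brown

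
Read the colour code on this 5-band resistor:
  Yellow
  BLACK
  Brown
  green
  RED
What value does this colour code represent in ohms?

40100000 Ω

Yellow → 4 (first significant figure)
Black → 0 (second significant figure)
Brown → 1 (third significant figure)
Green → ×10^5 multiplier
401 × 100000 = 40100000 Ω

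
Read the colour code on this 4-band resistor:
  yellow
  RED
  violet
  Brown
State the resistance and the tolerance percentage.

Yellow → 4 (first significant figure)
Red → 2 (second significant figure)
Violet → ×10^7 multiplier
Brown → ±1% tolerance
42 × 10000000 = 420000000 Ω

420000000 Ω ±1%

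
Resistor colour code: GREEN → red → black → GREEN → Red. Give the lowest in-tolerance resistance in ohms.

50960000 Ω

Green → 5 (first significant figure)
Red → 2 (second significant figure)
Black → 0 (third significant figure)
Green → ×10^5 multiplier
Red → ±2% tolerance
520 × 100000 = 52000000 Ω
Lowest = 52000000 × (1 − 2/100) = 50960000 Ω.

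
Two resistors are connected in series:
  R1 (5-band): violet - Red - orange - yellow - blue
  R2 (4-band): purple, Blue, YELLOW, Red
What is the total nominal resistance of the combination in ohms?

R1: violet, red, orange → 723; yellow ×10^4 → 7230000 Ω.
R2: violet, blue → 76; yellow ×10^4 → 760000 Ω.
Series: 7230000 + 760000 = 7990000 Ω.

7990000 Ω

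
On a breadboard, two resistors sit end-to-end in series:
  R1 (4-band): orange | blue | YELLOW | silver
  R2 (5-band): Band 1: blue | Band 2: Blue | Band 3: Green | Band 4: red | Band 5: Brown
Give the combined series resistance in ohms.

R1: orange, blue → 36; yellow ×10^4 → 360000 Ω.
R2: blue, blue, green → 665; red ×10^2 → 66500 Ω.
Series: 360000 + 66500 = 426500 Ω.

426500 Ω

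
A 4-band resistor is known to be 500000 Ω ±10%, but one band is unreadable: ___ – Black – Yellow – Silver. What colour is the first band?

500000 Ω = 50 × 10^4.
The first band gives digit 5 of the significand, and 5 is green.

green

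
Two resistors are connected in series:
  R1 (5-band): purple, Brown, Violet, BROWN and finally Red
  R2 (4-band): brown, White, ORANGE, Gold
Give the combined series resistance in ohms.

R1: violet, brown, violet → 717; brown ×10 → 7170 Ω.
R2: brown, white → 19; orange ×10^3 → 19000 Ω.
Series: 7170 + 19000 = 26170 Ω.

26170 Ω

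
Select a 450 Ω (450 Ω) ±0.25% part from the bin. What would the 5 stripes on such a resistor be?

yellow, green, black, black, blue

450 Ω = 450 × 10^0.
4 → yellow
5 → green
0 → black
Multiplier 10^0 → black.
±0.25% tolerance → blue.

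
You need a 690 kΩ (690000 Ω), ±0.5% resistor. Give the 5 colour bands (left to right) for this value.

blue, white, black, orange, green

690000 Ω = 690 × 10^3.
6 → blue
9 → white
0 → black
Multiplier 10^3 → orange.
±0.5% tolerance → green.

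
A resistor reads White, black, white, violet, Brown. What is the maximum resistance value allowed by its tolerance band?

White → 9 (first significant figure)
Black → 0 (second significant figure)
White → 9 (third significant figure)
Violet → ×10^7 multiplier
Brown → ±1% tolerance
909 × 10000000 = 9090000000 Ω
Maximum = 9090000000 × (1 + 1/100) = 9180900000 Ω.

9180900000 Ω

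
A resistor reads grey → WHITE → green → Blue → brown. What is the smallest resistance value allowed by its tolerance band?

Grey → 8 (first significant figure)
White → 9 (second significant figure)
Green → 5 (third significant figure)
Blue → ×10^6 multiplier
Brown → ±1% tolerance
895 × 1000000 = 895000000 Ω
Smallest = 895000000 × (1 − 1/100) = 886050000 Ω.

886050000 Ω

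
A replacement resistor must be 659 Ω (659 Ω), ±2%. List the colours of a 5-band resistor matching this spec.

blue, green, white, black, red

659 Ω = 659 × 10^0.
6 → blue
5 → green
9 → white
Multiplier 10^0 → black.
±2% tolerance → red.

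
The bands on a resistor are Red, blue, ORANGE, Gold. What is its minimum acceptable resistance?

24700 Ω

Red → 2 (first significant figure)
Blue → 6 (second significant figure)
Orange → ×10^3 multiplier
Gold → ±5% tolerance
26 × 1000 = 26000 Ω
Minimum = 26000 × (1 − 5/100) = 24700 Ω.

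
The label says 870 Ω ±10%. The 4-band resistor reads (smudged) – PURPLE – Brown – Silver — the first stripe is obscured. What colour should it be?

870 Ω = 87 × 10^1.
The first band gives digit 8 of the significand, and 8 is grey.

grey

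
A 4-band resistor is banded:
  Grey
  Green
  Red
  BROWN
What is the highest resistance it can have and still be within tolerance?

8585 Ω

Grey → 8 (first significant figure)
Green → 5 (second significant figure)
Red → ×10^2 multiplier
Brown → ±1% tolerance
85 × 100 = 8500 Ω
Highest = 8500 × (1 + 1/100) = 8585 Ω.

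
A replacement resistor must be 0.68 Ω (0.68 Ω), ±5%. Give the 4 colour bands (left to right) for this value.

blue, grey, silver, gold

0.68 Ω = 68 × 10^-2.
6 → blue
8 → grey
Multiplier 10^-2 → silver.
±5% tolerance → gold.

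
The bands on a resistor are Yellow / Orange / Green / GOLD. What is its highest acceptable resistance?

4515000 Ω

Yellow → 4 (first significant figure)
Orange → 3 (second significant figure)
Green → ×10^5 multiplier
Gold → ±5% tolerance
43 × 100000 = 4300000 Ω
Highest = 4300000 × (1 + 5/100) = 4515000 Ω.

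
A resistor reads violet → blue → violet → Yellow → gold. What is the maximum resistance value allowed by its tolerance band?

Violet → 7 (first significant figure)
Blue → 6 (second significant figure)
Violet → 7 (third significant figure)
Yellow → ×10^4 multiplier
Gold → ±5% tolerance
767 × 10000 = 7670000 Ω
Maximum = 7670000 × (1 + 5/100) = 8053500 Ω.

8053500 Ω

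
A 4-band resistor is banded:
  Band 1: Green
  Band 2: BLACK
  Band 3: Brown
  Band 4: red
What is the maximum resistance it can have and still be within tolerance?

Green → 5 (first significant figure)
Black → 0 (second significant figure)
Brown → ×10 multiplier
Red → ±2% tolerance
50 × 10 = 500 Ω
Maximum = 500 × (1 + 2/100) = 510 Ω.

510 Ω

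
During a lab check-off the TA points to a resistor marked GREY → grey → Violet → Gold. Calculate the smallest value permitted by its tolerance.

Grey → 8 (first significant figure)
Grey → 8 (second significant figure)
Violet → ×10^7 multiplier
Gold → ±5% tolerance
88 × 10000000 = 880000000 Ω
Smallest = 880000000 × (1 − 5/100) = 836000000 Ω.

836000000 Ω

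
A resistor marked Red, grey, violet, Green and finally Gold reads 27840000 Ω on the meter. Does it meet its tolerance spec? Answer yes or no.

Red → 2 (first significant figure)
Grey → 8 (second significant figure)
Violet → 7 (third significant figure)
Green → ×10^5 multiplier
Gold → ±5% tolerance
287 × 100000 = 28700000 Ω
Allowed range: 27265000 Ω to 30135000 Ω.
27840000 Ω lies inside that range.

yes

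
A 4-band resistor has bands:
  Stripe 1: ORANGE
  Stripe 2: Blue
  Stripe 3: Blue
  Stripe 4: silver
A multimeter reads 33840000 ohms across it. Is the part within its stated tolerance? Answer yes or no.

Orange → 3 (first significant figure)
Blue → 6 (second significant figure)
Blue → ×10^6 multiplier
Silver → ±10% tolerance
36 × 1000000 = 36000000 Ω
Allowed range: 32400000 Ω to 39600000 Ω.
33840000 ohms lies inside that range.

yes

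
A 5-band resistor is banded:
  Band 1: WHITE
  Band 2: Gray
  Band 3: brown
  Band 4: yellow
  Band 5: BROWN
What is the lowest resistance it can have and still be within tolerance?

White → 9 (first significant figure)
Grey → 8 (second significant figure)
Brown → 1 (third significant figure)
Yellow → ×10^4 multiplier
Brown → ±1% tolerance
981 × 10000 = 9810000 Ω
Lowest = 9810000 × (1 − 1/100) = 9711900 Ω.

9711900 Ω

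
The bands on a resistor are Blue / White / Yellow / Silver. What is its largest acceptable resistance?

759000 Ω

Blue → 6 (first significant figure)
White → 9 (second significant figure)
Yellow → ×10^4 multiplier
Silver → ±10% tolerance
69 × 10000 = 690000 Ω
Largest = 690000 × (1 + 10/100) = 759000 Ω.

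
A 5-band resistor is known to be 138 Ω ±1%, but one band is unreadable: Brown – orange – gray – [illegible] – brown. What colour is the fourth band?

138 Ω = 138 × 10^0.
The fourth band is the multiplier, 10^0, which is black.

black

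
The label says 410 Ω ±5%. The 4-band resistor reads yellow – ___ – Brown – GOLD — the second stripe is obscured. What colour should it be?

brown

410 Ω = 41 × 10^1.
The second band gives digit 1 of the significand, and 1 is brown.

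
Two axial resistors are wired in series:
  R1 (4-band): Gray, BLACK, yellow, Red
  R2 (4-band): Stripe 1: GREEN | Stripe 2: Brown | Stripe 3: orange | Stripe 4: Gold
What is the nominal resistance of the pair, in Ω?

851000 Ω

R1: grey, black → 80; yellow ×10^4 → 800000 Ω.
R2: green, brown → 51; orange ×10^3 → 51000 Ω.
Series: 800000 + 51000 = 851000 Ω.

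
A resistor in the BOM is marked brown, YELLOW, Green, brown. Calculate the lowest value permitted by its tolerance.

1386000 Ω

Brown → 1 (first significant figure)
Yellow → 4 (second significant figure)
Green → ×10^5 multiplier
Brown → ±1% tolerance
14 × 100000 = 1400000 Ω
Lowest = 1400000 × (1 − 1/100) = 1386000 Ω.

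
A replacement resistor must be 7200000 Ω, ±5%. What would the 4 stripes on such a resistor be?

7200000 Ω = 72 × 10^5.
7 → violet
2 → red
Multiplier 10^5 → green.
±5% tolerance → gold.

violet, red, green, gold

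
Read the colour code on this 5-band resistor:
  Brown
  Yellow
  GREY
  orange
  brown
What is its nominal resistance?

148000 Ω

Brown → 1 (first significant figure)
Yellow → 4 (second significant figure)
Grey → 8 (third significant figure)
Orange → ×10^3 multiplier
148 × 1000 = 148000 Ω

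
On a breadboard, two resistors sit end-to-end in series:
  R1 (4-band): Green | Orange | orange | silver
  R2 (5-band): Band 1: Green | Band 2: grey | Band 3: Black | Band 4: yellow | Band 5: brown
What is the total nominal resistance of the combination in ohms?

5853000 Ω

R1: green, orange → 53; orange ×10^3 → 53000 Ω.
R2: green, grey, black → 580; yellow ×10^4 → 5800000 Ω.
Series: 53000 + 5800000 = 5853000 Ω.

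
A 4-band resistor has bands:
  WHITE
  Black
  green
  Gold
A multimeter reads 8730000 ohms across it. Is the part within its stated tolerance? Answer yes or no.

White → 9 (first significant figure)
Black → 0 (second significant figure)
Green → ×10^5 multiplier
Gold → ±5% tolerance
90 × 100000 = 9000000 Ω
Allowed range: 8550000 Ω to 9450000 Ω.
8730000 ohms lies inside that range.

yes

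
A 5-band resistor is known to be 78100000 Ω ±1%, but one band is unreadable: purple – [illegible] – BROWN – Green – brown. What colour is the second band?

grey

78100000 Ω = 781 × 10^5.
The second band gives digit 8 of the significand, and 8 is grey.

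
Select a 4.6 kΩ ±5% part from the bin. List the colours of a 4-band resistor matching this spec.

4600 Ω = 46 × 10^2.
4 → yellow
6 → blue
Multiplier 10^2 → red.
±5% tolerance → gold.

yellow, blue, red, gold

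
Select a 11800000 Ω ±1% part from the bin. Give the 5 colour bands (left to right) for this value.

brown, brown, grey, green, brown

11800000 Ω = 118 × 10^5.
1 → brown
1 → brown
8 → grey
Multiplier 10^5 → green.
±1% tolerance → brown.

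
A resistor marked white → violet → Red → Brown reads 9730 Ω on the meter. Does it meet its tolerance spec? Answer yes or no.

White → 9 (first significant figure)
Violet → 7 (second significant figure)
Red → ×10^2 multiplier
Brown → ±1% tolerance
97 × 100 = 9700 Ω
Allowed range: 9603 Ω to 9797 Ω.
9730 Ω lies inside that range.

yes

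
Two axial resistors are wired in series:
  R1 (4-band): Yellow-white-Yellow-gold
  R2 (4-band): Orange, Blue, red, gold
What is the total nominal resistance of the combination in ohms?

R1: yellow, white → 49; yellow ×10^4 → 490000 Ω.
R2: orange, blue → 36; red ×10^2 → 3600 Ω.
Series: 490000 + 3600 = 493600 Ω.

493600 Ω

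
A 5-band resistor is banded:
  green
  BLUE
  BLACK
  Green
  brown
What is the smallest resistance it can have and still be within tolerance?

55440000 Ω

Green → 5 (first significant figure)
Blue → 6 (second significant figure)
Black → 0 (third significant figure)
Green → ×10^5 multiplier
Brown → ±1% tolerance
560 × 100000 = 56000000 Ω
Smallest = 56000000 × (1 − 1/100) = 55440000 Ω.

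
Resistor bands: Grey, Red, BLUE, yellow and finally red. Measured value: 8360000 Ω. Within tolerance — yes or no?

Grey → 8 (first significant figure)
Red → 2 (second significant figure)
Blue → 6 (third significant figure)
Yellow → ×10^4 multiplier
Red → ±2% tolerance
826 × 10000 = 8260000 Ω
Allowed range: 8094800 Ω to 8425200 Ω.
8360000 Ω lies inside that range.

yes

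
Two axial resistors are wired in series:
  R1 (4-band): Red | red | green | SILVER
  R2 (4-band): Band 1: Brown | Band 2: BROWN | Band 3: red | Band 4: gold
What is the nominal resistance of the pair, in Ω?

R1: red, red → 22; green ×10^5 → 2200000 Ω.
R2: brown, brown → 11; red ×10^2 → 1100 Ω.
Series: 2200000 + 1100 = 2201100 Ω.

2201100 Ω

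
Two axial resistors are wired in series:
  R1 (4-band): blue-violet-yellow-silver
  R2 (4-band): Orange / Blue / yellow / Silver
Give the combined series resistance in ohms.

R1: blue, violet → 67; yellow ×10^4 → 670000 Ω.
R2: orange, blue → 36; yellow ×10^4 → 360000 Ω.
Series: 670000 + 360000 = 1030000 Ω.

1030000 Ω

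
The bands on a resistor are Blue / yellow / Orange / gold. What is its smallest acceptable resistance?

Blue → 6 (first significant figure)
Yellow → 4 (second significant figure)
Orange → ×10^3 multiplier
Gold → ±5% tolerance
64 × 1000 = 64000 Ω
Smallest = 64000 × (1 − 5/100) = 60800 Ω.

60800 Ω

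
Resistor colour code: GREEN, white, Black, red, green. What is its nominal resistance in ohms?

59000 Ω

Green → 5 (first significant figure)
White → 9 (second significant figure)
Black → 0 (third significant figure)
Red → ×10^2 multiplier
590 × 100 = 59000 Ω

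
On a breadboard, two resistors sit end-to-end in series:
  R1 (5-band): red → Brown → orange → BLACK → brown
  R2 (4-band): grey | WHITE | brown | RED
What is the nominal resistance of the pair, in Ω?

1103 Ω

R1: red, brown, orange → 213; black ×1 → 213 Ω.
R2: grey, white → 89; brown ×10 → 890 Ω.
Series: 213 + 890 = 1103 Ω.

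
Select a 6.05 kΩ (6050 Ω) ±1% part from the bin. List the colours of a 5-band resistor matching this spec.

6050 Ω = 605 × 10^1.
6 → blue
0 → black
5 → green
Multiplier 10^1 → brown.
±1% tolerance → brown.

blue, black, green, brown, brown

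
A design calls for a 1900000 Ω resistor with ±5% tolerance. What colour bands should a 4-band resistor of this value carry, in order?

1900000 Ω = 19 × 10^5.
1 → brown
9 → white
Multiplier 10^5 → green.
±5% tolerance → gold.

brown, white, green, gold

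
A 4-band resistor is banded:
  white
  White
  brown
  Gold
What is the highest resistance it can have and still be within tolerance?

1039.5 Ω

White → 9 (first significant figure)
White → 9 (second significant figure)
Brown → ×10 multiplier
Gold → ±5% tolerance
99 × 10 = 990 Ω
Highest = 990 × (1 + 5/100) = 1039.5 Ω.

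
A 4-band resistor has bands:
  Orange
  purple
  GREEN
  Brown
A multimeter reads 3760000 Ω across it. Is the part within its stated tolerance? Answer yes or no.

no

Orange → 3 (first significant figure)
Violet → 7 (second significant figure)
Green → ×10^5 multiplier
Brown → ±1% tolerance
37 × 100000 = 3700000 Ω
Allowed range: 3663000 Ω to 3737000 Ω.
3760000 Ω lies outside that range.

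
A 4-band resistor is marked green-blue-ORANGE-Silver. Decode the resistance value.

56000 Ω

Green → 5 (first significant figure)
Blue → 6 (second significant figure)
Orange → ×10^3 multiplier
56 × 1000 = 56000 Ω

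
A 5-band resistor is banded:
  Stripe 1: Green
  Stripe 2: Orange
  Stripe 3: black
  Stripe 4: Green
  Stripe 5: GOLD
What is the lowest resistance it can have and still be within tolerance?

50350000 Ω

Green → 5 (first significant figure)
Orange → 3 (second significant figure)
Black → 0 (third significant figure)
Green → ×10^5 multiplier
Gold → ±5% tolerance
530 × 100000 = 53000000 Ω
Lowest = 53000000 × (1 − 5/100) = 50350000 Ω.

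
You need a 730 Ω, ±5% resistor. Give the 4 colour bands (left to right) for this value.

violet, orange, brown, gold

730 Ω = 73 × 10^1.
7 → violet
3 → orange
Multiplier 10^1 → brown.
±5% tolerance → gold.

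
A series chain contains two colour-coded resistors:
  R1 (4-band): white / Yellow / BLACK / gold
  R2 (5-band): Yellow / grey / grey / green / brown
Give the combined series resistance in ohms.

48800094 Ω

R1: white, yellow → 94; black ×1 → 94 Ω.
R2: yellow, grey, grey → 488; green ×10^5 → 48800000 Ω.
Series: 94 + 48800000 = 48800094 Ω.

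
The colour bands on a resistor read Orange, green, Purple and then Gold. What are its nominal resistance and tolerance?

Orange → 3 (first significant figure)
Green → 5 (second significant figure)
Violet → ×10^7 multiplier
Gold → ±5% tolerance
35 × 10000000 = 350000000 Ω

350000000 Ω ±5%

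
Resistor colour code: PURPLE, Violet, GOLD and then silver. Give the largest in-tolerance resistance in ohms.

8.47 Ω

Violet → 7 (first significant figure)
Violet → 7 (second significant figure)
Gold → ×0.1 multiplier
Silver → ±10% tolerance
77 × 0.1 = 7.7 Ω
Largest = 7.7 × (1 + 10/100) = 8.47 Ω.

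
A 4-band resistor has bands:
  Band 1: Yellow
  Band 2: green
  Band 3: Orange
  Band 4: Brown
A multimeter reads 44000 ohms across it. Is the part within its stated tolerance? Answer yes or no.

Yellow → 4 (first significant figure)
Green → 5 (second significant figure)
Orange → ×10^3 multiplier
Brown → ±1% tolerance
45 × 1000 = 45000 Ω
Allowed range: 44550 Ω to 45450 Ω.
44000 ohms lies outside that range.

no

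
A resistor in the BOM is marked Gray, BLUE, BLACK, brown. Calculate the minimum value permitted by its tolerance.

Grey → 8 (first significant figure)
Blue → 6 (second significant figure)
Black → ×1 multiplier
Brown → ±1% tolerance
86 × 1 = 86 Ω
Minimum = 86 × (1 − 1/100) = 85.14 Ω.

85.14 Ω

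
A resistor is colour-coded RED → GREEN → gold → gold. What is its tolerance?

±5%

The last band, gold, is the tolerance band.
Gold corresponds to ±5%.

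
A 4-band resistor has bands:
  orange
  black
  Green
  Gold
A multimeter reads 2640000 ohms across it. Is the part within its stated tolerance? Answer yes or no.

Orange → 3 (first significant figure)
Black → 0 (second significant figure)
Green → ×10^5 multiplier
Gold → ±5% tolerance
30 × 100000 = 3000000 Ω
Allowed range: 2850000 Ω to 3150000 Ω.
2640000 ohms lies outside that range.

no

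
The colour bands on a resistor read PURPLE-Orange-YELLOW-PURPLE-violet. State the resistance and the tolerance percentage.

Violet → 7 (first significant figure)
Orange → 3 (second significant figure)
Yellow → 4 (third significant figure)
Violet → ×10^7 multiplier
Violet → ±0.1% tolerance
734 × 10000000 = 7340000000 Ω

7340000000 Ω ±0.1%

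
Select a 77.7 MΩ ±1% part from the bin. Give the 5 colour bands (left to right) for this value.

77700000 Ω = 777 × 10^5.
7 → violet
7 → violet
7 → violet
Multiplier 10^5 → green.
±1% tolerance → brown.

violet, violet, violet, green, brown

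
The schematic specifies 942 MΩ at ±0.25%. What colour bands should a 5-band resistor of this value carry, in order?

942000000 Ω = 942 × 10^6.
9 → white
4 → yellow
2 → red
Multiplier 10^6 → blue.
±0.25% tolerance → blue.

white, yellow, red, blue, blue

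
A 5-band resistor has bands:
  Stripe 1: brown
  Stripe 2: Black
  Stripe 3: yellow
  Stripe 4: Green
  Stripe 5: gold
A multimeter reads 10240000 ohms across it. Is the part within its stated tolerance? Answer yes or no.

yes

Brown → 1 (first significant figure)
Black → 0 (second significant figure)
Yellow → 4 (third significant figure)
Green → ×10^5 multiplier
Gold → ±5% tolerance
104 × 100000 = 10400000 Ω
Allowed range: 9880000 Ω to 10920000 Ω.
10240000 ohms lies inside that range.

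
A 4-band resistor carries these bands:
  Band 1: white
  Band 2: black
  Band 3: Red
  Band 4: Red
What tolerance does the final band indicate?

±2%

The last band, red, is the tolerance band.
Red corresponds to ±2%.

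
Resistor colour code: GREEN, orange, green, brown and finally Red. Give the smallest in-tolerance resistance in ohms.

Green → 5 (first significant figure)
Orange → 3 (second significant figure)
Green → 5 (third significant figure)
Brown → ×10 multiplier
Red → ±2% tolerance
535 × 10 = 5350 Ω
Smallest = 5350 × (1 − 2/100) = 5243 Ω.

5243 Ω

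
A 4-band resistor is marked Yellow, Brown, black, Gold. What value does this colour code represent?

41 Ω

Yellow → 4 (first significant figure)
Brown → 1 (second significant figure)
Black → ×1 multiplier
41 × 1 = 41 Ω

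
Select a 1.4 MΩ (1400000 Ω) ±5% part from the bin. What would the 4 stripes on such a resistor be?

brown, yellow, green, gold

1400000 Ω = 14 × 10^5.
1 → brown
4 → yellow
Multiplier 10^5 → green.
±5% tolerance → gold.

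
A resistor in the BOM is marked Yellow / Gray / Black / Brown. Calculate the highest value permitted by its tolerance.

Yellow → 4 (first significant figure)
Grey → 8 (second significant figure)
Black → ×1 multiplier
Brown → ±1% tolerance
48 × 1 = 48 Ω
Highest = 48 × (1 + 1/100) = 48.48 Ω.

48.48 Ω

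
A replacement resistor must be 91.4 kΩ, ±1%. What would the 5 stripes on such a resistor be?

91400 Ω = 914 × 10^2.
9 → white
1 → brown
4 → yellow
Multiplier 10^2 → red.
±1% tolerance → brown.

white, brown, yellow, red, brown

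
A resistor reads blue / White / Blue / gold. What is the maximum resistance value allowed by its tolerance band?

Blue → 6 (first significant figure)
White → 9 (second significant figure)
Blue → ×10^6 multiplier
Gold → ±5% tolerance
69 × 1000000 = 69000000 Ω
Maximum = 69000000 × (1 + 5/100) = 72450000 Ω.

72450000 Ω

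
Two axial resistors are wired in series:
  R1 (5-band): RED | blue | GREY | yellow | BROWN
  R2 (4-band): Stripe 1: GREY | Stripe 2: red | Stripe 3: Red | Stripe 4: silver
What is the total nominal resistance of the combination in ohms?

2688200 Ω

R1: red, blue, grey → 268; yellow ×10^4 → 2680000 Ω.
R2: grey, red → 82; red ×10^2 → 8200 Ω.
Series: 2680000 + 8200 = 2688200 Ω.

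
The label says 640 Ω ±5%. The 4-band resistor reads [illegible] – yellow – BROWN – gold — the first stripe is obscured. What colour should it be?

640 Ω = 64 × 10^1.
The first band gives digit 6 of the significand, and 6 is blue.

blue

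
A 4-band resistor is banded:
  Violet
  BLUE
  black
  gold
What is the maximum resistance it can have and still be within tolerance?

79.8 Ω

Violet → 7 (first significant figure)
Blue → 6 (second significant figure)
Black → ×1 multiplier
Gold → ±5% tolerance
76 × 1 = 76 Ω
Maximum = 76 × (1 + 5/100) = 79.8 Ω.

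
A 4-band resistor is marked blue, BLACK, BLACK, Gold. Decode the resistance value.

Blue → 6 (first significant figure)
Black → 0 (second significant figure)
Black → ×1 multiplier
60 × 1 = 60 Ω

60 Ω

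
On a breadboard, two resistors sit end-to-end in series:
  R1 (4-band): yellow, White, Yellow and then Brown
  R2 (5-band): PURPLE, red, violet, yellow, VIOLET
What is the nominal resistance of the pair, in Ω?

7760000 Ω

R1: yellow, white → 49; yellow ×10^4 → 490000 Ω.
R2: violet, red, violet → 727; yellow ×10^4 → 7270000 Ω.
Series: 490000 + 7270000 = 7760000 Ω.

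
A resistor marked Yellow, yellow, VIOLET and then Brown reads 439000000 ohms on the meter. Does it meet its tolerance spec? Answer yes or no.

Yellow → 4 (first significant figure)
Yellow → 4 (second significant figure)
Violet → ×10^7 multiplier
Brown → ±1% tolerance
44 × 10000000 = 440000000 Ω
Allowed range: 435600000 Ω to 444400000 Ω.
439000000 ohms lies inside that range.

yes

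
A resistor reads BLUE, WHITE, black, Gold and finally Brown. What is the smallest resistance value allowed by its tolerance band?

68.31 Ω

Blue → 6 (first significant figure)
White → 9 (second significant figure)
Black → 0 (third significant figure)
Gold → ×0.1 multiplier
Brown → ±1% tolerance
690 × 0.1 = 69 Ω
Smallest = 69 × (1 − 1/100) = 68.31 Ω.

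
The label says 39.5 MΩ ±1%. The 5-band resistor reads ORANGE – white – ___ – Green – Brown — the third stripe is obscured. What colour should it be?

39500000 Ω = 395 × 10^5.
The third band gives digit 5 of the significand, and 5 is green.

green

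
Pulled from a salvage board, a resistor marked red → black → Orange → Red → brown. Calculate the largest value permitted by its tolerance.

Red → 2 (first significant figure)
Black → 0 (second significant figure)
Orange → 3 (third significant figure)
Red → ×10^2 multiplier
Brown → ±1% tolerance
203 × 100 = 20300 Ω
Largest = 20300 × (1 + 1/100) = 20503 Ω.

20503 Ω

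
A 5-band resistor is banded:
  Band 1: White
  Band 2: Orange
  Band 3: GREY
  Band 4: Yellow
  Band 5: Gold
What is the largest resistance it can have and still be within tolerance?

White → 9 (first significant figure)
Orange → 3 (second significant figure)
Grey → 8 (third significant figure)
Yellow → ×10^4 multiplier
Gold → ±5% tolerance
938 × 10000 = 9380000 Ω
Largest = 9380000 × (1 + 5/100) = 9849000 Ω.

9849000 Ω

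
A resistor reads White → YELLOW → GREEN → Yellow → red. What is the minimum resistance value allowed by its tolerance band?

9261000 Ω

White → 9 (first significant figure)
Yellow → 4 (second significant figure)
Green → 5 (third significant figure)
Yellow → ×10^4 multiplier
Red → ±2% tolerance
945 × 10000 = 9450000 Ω
Minimum = 9450000 × (1 − 2/100) = 9261000 Ω.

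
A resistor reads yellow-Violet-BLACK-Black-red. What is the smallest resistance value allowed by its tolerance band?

Yellow → 4 (first significant figure)
Violet → 7 (second significant figure)
Black → 0 (third significant figure)
Black → ×1 multiplier
Red → ±2% tolerance
470 × 1 = 470 Ω
Smallest = 470 × (1 − 2/100) = 460.6 Ω.

460.6 Ω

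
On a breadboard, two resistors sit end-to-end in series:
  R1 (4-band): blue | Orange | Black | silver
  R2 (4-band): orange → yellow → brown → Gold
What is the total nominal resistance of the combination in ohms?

403 Ω

R1: blue, orange → 63; black ×1 → 63 Ω.
R2: orange, yellow → 34; brown ×10 → 340 Ω.
Series: 63 + 340 = 403 Ω.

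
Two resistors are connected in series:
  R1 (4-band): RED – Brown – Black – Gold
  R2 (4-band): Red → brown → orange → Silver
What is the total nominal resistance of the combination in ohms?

R1: red, brown → 21; black ×1 → 21 Ω.
R2: red, brown → 21; orange ×10^3 → 21000 Ω.
Series: 21 + 21000 = 21021 Ω.

21021 Ω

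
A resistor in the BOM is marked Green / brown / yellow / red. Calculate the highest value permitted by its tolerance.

Green → 5 (first significant figure)
Brown → 1 (second significant figure)
Yellow → ×10^4 multiplier
Red → ±2% tolerance
51 × 10000 = 510000 Ω
Highest = 510000 × (1 + 2/100) = 520200 Ω.

520200 Ω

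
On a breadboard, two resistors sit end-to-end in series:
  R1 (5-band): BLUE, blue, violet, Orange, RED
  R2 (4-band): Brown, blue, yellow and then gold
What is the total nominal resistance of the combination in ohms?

R1: blue, blue, violet → 667; orange ×10^3 → 667000 Ω.
R2: brown, blue → 16; yellow ×10^4 → 160000 Ω.
Series: 667000 + 160000 = 827000 Ω.

827000 Ω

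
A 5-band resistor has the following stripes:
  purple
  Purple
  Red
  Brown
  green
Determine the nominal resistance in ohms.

Violet → 7 (first significant figure)
Violet → 7 (second significant figure)
Red → 2 (third significant figure)
Brown → ×10 multiplier
772 × 10 = 7720 Ω

7720 Ω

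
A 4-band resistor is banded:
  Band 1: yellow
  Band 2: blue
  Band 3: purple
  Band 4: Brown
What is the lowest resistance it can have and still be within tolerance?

455400000 Ω

Yellow → 4 (first significant figure)
Blue → 6 (second significant figure)
Violet → ×10^7 multiplier
Brown → ±1% tolerance
46 × 10000000 = 460000000 Ω
Lowest = 460000000 × (1 − 1/100) = 455400000 Ω.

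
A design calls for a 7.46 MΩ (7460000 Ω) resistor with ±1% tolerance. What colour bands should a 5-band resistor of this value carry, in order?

violet, yellow, blue, yellow, brown

7460000 Ω = 746 × 10^4.
7 → violet
4 → yellow
6 → blue
Multiplier 10^4 → yellow.
±1% tolerance → brown.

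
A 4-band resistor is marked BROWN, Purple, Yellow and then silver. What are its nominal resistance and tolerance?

Brown → 1 (first significant figure)
Violet → 7 (second significant figure)
Yellow → ×10^4 multiplier
Silver → ±10% tolerance
17 × 10000 = 170000 Ω

170000 Ω ±10%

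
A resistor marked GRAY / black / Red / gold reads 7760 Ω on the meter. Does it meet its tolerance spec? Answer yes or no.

yes

Grey → 8 (first significant figure)
Black → 0 (second significant figure)
Red → ×10^2 multiplier
Gold → ±5% tolerance
80 × 100 = 8000 Ω
Allowed range: 7600 Ω to 8400 Ω.
7760 Ω lies inside that range.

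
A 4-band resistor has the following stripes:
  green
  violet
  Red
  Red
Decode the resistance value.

Green → 5 (first significant figure)
Violet → 7 (second significant figure)
Red → ×10^2 multiplier
57 × 100 = 5700 Ω

5700 Ω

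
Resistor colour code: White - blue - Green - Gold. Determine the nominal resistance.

9600000 Ω

White → 9 (first significant figure)
Blue → 6 (second significant figure)
Green → ×10^5 multiplier
96 × 100000 = 9600000 Ω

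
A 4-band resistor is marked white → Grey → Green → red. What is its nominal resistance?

White → 9 (first significant figure)
Grey → 8 (second significant figure)
Green → ×10^5 multiplier
98 × 100000 = 9800000 Ω

9800000 Ω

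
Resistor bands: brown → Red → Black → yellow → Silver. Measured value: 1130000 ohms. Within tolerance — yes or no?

yes

Brown → 1 (first significant figure)
Red → 2 (second significant figure)
Black → 0 (third significant figure)
Yellow → ×10^4 multiplier
Silver → ±10% tolerance
120 × 10000 = 1200000 Ω
Allowed range: 1080000 Ω to 1320000 Ω.
1130000 ohms lies inside that range.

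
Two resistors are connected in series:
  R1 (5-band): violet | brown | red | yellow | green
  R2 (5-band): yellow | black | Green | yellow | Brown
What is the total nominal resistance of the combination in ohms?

11170000 Ω

R1: violet, brown, red → 712; yellow ×10^4 → 7120000 Ω.
R2: yellow, black, green → 405; yellow ×10^4 → 4050000 Ω.
Series: 7120000 + 4050000 = 11170000 Ω.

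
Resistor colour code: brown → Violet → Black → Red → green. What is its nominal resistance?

Brown → 1 (first significant figure)
Violet → 7 (second significant figure)
Black → 0 (third significant figure)
Red → ×10^2 multiplier
170 × 100 = 17000 Ω

17000 Ω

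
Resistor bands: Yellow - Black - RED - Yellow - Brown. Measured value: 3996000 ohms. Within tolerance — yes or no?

yes

Yellow → 4 (first significant figure)
Black → 0 (second significant figure)
Red → 2 (third significant figure)
Yellow → ×10^4 multiplier
Brown → ±1% tolerance
402 × 10000 = 4020000 Ω
Allowed range: 3979800 Ω to 4060200 Ω.
3996000 ohms lies inside that range.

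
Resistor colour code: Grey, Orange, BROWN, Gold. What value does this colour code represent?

830 Ω

Grey → 8 (first significant figure)
Orange → 3 (second significant figure)
Brown → ×10 multiplier
83 × 10 = 830 Ω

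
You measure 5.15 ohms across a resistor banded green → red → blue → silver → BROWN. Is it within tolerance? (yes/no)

no

Green → 5 (first significant figure)
Red → 2 (second significant figure)
Blue → 6 (third significant figure)
Silver → ×0.01 multiplier
Brown → ±1% tolerance
526 × 0.01 = 5.26 Ω
Allowed range: 5.2074 Ω to 5.3126 Ω.
5.15 ohms lies outside that range.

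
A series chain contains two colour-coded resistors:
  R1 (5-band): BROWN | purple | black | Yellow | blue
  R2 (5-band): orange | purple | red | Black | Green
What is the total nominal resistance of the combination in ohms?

R1: brown, violet, black → 170; yellow ×10^4 → 1700000 Ω.
R2: orange, violet, red → 372; black ×1 → 372 Ω.
Series: 1700000 + 372 = 1700372 Ω.

1700372 Ω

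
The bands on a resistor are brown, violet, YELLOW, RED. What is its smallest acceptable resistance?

Brown → 1 (first significant figure)
Violet → 7 (second significant figure)
Yellow → ×10^4 multiplier
Red → ±2% tolerance
17 × 10000 = 170000 Ω
Smallest = 170000 × (1 − 2/100) = 166600 Ω.

166600 Ω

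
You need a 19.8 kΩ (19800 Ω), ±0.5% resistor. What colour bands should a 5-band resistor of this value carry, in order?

brown, white, grey, red, green

19800 Ω = 198 × 10^2.
1 → brown
9 → white
8 → grey
Multiplier 10^2 → red.
±0.5% tolerance → green.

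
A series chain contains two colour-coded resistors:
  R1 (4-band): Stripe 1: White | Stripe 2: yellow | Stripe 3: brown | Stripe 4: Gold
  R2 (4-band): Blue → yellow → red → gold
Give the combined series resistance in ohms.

R1: white, yellow → 94; brown ×10 → 940 Ω.
R2: blue, yellow → 64; red ×10^2 → 6400 Ω.
Series: 940 + 6400 = 7340 Ω.

7340 Ω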